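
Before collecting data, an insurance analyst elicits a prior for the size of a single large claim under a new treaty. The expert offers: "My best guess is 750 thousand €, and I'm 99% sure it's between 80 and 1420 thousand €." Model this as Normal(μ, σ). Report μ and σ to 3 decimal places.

A symmetric 99% interval runs μ ± z·σ with z = 2.576.
Half-width = 670, so σ = 670/2.576 = 260.110.
μ is the stated best guess, 750.000.

μ = 750.000, σ = 260.110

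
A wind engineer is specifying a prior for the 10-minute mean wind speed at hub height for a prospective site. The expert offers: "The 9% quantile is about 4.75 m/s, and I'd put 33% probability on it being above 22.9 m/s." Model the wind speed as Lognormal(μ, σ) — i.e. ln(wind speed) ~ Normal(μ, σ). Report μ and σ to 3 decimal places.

If T ~ Lognormal(μ,σ) then ln T ~ Normal(μ,σ), so the p-quantile of ln T is μ + z_p·σ.
ln(4.75) = 1.558 and ln(22.9) = 3.131; z_{0.09} = -1.341, z_{0.67} = 0.4399.
σ = (3.131 − 1.558)/(0.4399 − (-1.341)) = 0.883.
μ = 1.558 − (-1.341)·0.883 = 2.743.

μ ≈ 2.743, σ ≈ 0.883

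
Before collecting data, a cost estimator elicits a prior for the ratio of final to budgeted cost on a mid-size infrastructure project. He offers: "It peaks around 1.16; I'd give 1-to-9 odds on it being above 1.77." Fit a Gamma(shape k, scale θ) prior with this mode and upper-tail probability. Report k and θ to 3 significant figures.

Gamma(k,θ) with k>1 has mode (k−1)θ, so θ = 1.16/(k−1).
Need P(X < 1.77) = 0.9 with θ tied to k this way. Start at k = 2, θ = 1.16: P(X<1.77) ≈ 0.451.
Too low — raise k to concentrate. Iterating converges to k ≈ 11.4.
Then θ = 1.16/(11.4−1) ≈ 0.111.

k ≈ 11.4, θ ≈ 0.111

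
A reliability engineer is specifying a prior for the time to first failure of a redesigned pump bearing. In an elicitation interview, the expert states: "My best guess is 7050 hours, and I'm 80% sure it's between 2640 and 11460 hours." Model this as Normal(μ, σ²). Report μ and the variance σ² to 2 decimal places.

A symmetric 80% interval runs μ ± z·σ with z = 1.282.
Half-width = 4410, so σ = 4410/1.282 = 3441.141 and σ² = 11841453.34.
μ is the stated best guess, 7050.00.

μ = 7050.00, σ² = 11841453.34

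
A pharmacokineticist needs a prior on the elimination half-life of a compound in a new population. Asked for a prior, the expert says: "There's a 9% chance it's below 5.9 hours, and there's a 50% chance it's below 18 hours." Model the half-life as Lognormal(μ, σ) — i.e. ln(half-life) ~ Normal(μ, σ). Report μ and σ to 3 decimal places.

μ ≈ 2.890, σ ≈ 0.832

If T ~ Lognormal(μ,σ) then ln T ~ Normal(μ,σ), so the p-quantile of ln T is μ + z_p·σ.
ln(5.9) = 1.775 and ln(18) = 2.89; z_{0.09} = -1.341, z_{0.5} = 0.
σ = (2.89 − 1.775)/(0 − (-1.341)) = 0.832.
μ = 1.775 − (-1.341)·0.832 = 2.890.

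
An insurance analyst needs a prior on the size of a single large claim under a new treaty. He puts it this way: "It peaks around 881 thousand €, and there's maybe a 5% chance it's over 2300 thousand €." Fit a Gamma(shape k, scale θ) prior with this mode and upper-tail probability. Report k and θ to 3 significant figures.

k ≈ 3.93, θ ≈ 300

Gamma(k,θ) with k>1 has mode (k−1)θ, so θ = 881/(k−1).
Need P(X < 2300) = 0.95 with θ tied to k this way. Start at k = 2, θ = 881: P(X<2300) ≈ 0.735.
Too low — raise k to concentrate. Iterating converges to k ≈ 3.93.
Then θ = 881/(3.93−1) ≈ 300.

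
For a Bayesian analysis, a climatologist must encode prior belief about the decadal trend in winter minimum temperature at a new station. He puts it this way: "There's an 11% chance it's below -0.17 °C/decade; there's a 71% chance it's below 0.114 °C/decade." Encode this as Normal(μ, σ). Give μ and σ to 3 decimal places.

μ = 0.026, σ = 0.160

The p-quantile of Normal(μ,σ) is μ + z_p·σ, with z_{0.11} = -1.227 and z_{0.71} = 0.5534.
Eliminate σ: μ = (z₂·x₁ − z₁·x₂)/(z₂ − z₁) = (0.5534·-0.17 − (-1.227)·0.114)/1.78 = 0.026.
Then σ = (x₂ − x₁)/(z₂ − z₁) = (0.114 − -0.17)/1.78 = 0.160.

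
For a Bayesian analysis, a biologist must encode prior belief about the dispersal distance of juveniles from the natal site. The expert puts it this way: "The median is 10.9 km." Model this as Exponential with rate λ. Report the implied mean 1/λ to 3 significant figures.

mean ≈ 15.7 km

Exponential median = ln 2 / λ, so λ = ln 2 / 10.9 = 0.0636.
Mean = 1/λ = 15.7 km.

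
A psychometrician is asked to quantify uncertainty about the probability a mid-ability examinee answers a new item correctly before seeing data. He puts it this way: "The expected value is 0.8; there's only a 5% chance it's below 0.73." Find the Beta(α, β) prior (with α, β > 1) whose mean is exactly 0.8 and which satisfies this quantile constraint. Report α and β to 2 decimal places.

With mean 0.8 fixed, write α = 0.8s, β = 0.2s where s = α+β.
Need P(θ < 0.73) = 0.05 under Beta(0.8s, 0.2s). Normal approximation: (q−m)/√(m(1−m)/s) ≈ z_{0.05} = -1.64, so s ≈ 0.8·0.2·(-1.64)²/(0.73−0.8)² = 88.3.
At s = 88.3: P(θ<0.73) ≈ 0.057. Adjusting to match 0.05 gives s ≈ 96.62.
So α = 0.8·96.62 ≈ 77.30, β = 0.2·96.62 ≈ 19.32.

α ≈ 77.30, β ≈ 19.32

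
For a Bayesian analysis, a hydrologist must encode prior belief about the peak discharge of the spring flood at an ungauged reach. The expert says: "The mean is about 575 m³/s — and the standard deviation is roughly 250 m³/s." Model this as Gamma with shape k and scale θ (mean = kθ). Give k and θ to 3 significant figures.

k ≈ 5.29, θ ≈ 109

For Gamma(k, scale θ): mean = kθ, variance = kθ², so CV = 1/√k.
CV = SD/mean = 250/575 = 0.4348, hence k = 1/CV² = 5.29.
Then θ = mean/k = 575/5.29 = 109.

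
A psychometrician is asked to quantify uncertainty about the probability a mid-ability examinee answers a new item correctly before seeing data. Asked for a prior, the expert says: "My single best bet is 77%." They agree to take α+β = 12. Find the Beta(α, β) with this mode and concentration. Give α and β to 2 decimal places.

α = 8.70, β = 3.30

For α,β > 1 the Beta mode is (α−1)/(α+β−2). With α+β = 12, the mode is (α−1)/10.
Set (α−1)/10 = 0.77 → α = 1 + 0.77·10 = 8.70.
β = 12 − α = 3.30.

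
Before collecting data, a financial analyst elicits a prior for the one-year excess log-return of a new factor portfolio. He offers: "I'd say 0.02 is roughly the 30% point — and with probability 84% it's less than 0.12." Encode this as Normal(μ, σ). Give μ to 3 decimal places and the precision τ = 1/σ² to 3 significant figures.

μ = 0.055, τ = 231

The p-quantile of Normal(μ,σ) is μ + z_p·σ, with z_{0.3} = -0.5244 and z_{0.84} = 0.9945.
Eliminate σ: μ = (z₂·x₁ − z₁·x₂)/(z₂ − z₁) = (0.9945·0.02 − (-0.5244)·0.12)/1.519 = 0.055.
Then σ = (x₂ − x₁)/(z₂ − z₁) = (0.12 − 0.02)/1.519 = 0.066.
Precision τ = 1/σ² = 1/0.06584² = 231.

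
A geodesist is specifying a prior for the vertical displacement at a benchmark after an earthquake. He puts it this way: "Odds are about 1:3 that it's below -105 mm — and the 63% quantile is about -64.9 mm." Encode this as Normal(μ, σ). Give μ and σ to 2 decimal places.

μ = -78.12, σ = 39.85

The p-quantile of Normal(μ,σ) is μ + z_p·σ, with z_{0.25} = -0.6745 and z_{0.63} = 0.3319.
Eliminate σ: μ = (z₂·x₁ − z₁·x₂)/(z₂ − z₁) = (0.3319·-105 − (-0.6745)·-64.9)/1.006 = -78.12.
Then σ = (x₂ − x₁)/(z₂ − z₁) = (-64.9 − -105)/1.006 = 39.85.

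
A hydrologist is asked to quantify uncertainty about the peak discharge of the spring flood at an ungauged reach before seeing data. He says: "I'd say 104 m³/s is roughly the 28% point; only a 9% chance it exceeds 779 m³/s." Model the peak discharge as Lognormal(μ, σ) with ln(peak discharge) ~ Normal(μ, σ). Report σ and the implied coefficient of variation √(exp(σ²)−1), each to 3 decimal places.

σ ≈ 1.047, CV ≈ 1.411

If T ~ Lognormal(μ,σ) then ln T ~ Normal(μ,σ), so the p-quantile of ln T is μ + z_p·σ.
ln(104) = 4.644 and ln(779) = 6.658; z_{0.28} = -0.5828, z_{0.91} = 1.341.
σ = (6.658 − 4.644)/(1.341 − (-0.5828)) = 1.047.
μ = 4.644 − (-0.5828)·1.047 = 5.255.
CV = √(exp(σ²)−1) = √(exp(1.0958)−1) = 1.411.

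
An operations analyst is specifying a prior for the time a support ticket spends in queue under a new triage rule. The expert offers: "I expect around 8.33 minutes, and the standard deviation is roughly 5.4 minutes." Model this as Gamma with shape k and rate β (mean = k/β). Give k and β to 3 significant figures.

For Gamma(k, rate β): mean = k/β, variance = k/β², so CV = 1/√k.
CV = SD/mean = 5.4/8.33 = 0.6483, hence k = 1/CV² = 2.38.
Then β = k/mean = 2.38/8.33 = 0.286.

k ≈ 2.38, β ≈ 0.286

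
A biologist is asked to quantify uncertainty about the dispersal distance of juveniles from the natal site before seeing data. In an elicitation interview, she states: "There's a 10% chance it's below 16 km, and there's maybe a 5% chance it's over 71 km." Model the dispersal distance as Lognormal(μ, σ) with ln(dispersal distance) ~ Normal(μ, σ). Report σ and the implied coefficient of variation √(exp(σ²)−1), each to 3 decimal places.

σ ≈ 0.509, CV ≈ 0.544

If T ~ Lognormal(μ,σ) then ln T ~ Normal(μ,σ), so the p-quantile of ln T is μ + z_p·σ.
ln(16) = 2.773 and ln(71) = 4.263; z_{0.1} = -1.282, z_{0.95} = 1.645.
σ = (4.263 − 2.773)/(1.645 − (-1.282)) = 0.509.
μ = 2.773 − (-1.282)·0.509 = 3.425.
CV = √(exp(σ²)−1) = √(exp(0.2593)−1) = 0.544.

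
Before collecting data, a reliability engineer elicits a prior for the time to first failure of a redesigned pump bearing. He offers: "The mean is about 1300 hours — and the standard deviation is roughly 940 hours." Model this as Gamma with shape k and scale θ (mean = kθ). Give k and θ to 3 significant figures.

k ≈ 1.91, θ ≈ 680

For Gamma(k, scale θ): mean = kθ, variance = kθ², so CV = 1/√k.
CV = SD/mean = 940/1300 = 0.7231, hence k = 1/CV² = 1.91.
Then θ = mean/k = 1300/1.91 = 680.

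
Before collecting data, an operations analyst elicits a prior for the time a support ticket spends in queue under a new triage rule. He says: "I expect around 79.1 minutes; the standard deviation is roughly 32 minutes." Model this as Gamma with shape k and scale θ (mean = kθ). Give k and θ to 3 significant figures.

For Gamma(k, scale θ): mean = kθ, variance = kθ², so CV = 1/√k.
CV = SD/mean = 32/79.1 = 0.4046, hence k = 1/CV² = 6.11.
Then θ = mean/k = 79.1/6.11 = 12.9.

k ≈ 6.11, θ ≈ 12.9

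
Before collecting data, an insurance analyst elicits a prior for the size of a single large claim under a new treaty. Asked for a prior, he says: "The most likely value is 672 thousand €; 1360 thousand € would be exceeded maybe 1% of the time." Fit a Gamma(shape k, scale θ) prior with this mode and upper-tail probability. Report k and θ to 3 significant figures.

k ≈ 10.9, θ ≈ 68.2

Gamma(k,θ) with k>1 has mode (k−1)θ, so θ = 672/(k−1).
Need P(X < 1360) = 0.99 with θ tied to k this way. Start at k = 2, θ = 672: P(X<1360) ≈ 0.600.
Too low — raise k to concentrate. Iterating converges to k ≈ 10.9.
Then θ = 672/(10.9−1) ≈ 68.2.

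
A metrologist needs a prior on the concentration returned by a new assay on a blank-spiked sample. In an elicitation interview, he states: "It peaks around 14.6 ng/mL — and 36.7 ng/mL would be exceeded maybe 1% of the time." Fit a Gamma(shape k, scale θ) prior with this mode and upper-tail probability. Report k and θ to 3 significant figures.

k ≈ 6.52, θ ≈ 2.65

Gamma(k,θ) with k>1 has mode (k−1)θ, so θ = 14.6/(k−1).
Need P(X < 36.7) = 0.99 with θ tied to k this way. Start at k = 2, θ = 14.6: P(X<36.7) ≈ 0.716.
Too low — raise k to concentrate. Iterating converges to k ≈ 6.52.
Then θ = 14.6/(6.52−1) ≈ 2.65.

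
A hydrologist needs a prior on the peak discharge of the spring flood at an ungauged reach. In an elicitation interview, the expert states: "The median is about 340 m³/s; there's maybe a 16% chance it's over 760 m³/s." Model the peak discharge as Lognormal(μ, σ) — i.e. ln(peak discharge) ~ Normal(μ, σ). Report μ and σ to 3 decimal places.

μ ≈ 5.829, σ ≈ 0.809

If T ~ Lognormal(μ,σ) then ln T ~ Normal(μ,σ), so the p-quantile of ln T is μ + z_p·σ.
ln(340) = 5.829 and ln(760) = 6.633; z_{0.5} = 0, z_{0.84} = 0.9945.
σ = (6.633 − 5.829)/(0.9945 − (0)) = 0.809.
μ = 5.829 − (0)·0.809 = 5.829.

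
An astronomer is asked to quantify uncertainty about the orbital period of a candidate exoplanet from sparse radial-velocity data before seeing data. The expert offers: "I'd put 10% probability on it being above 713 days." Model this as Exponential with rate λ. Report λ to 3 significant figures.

λ ≈ 0.00323

P(T > 713.0) = e^(−λ·713.0) = 0.1, so λ = −ln(0.1)/713.0 = 0.00323.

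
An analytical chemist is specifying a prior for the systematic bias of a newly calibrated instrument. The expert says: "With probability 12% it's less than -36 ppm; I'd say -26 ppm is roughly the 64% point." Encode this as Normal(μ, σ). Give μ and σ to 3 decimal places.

For Normal(μ,σ), the p-quantile is μ + z_p·σ. Here z_{0.12} = -1.175, z_{0.64} = 0.3585.
So -36 = μ − 1.175σ and -26 = μ + 0.3585σ.
Subtracting: σ = (-26 − -36)/(0.3585 − (-1.175)) = 6.521.
Then μ = -36 − (-1.175)·6.521 = -28.338.

μ = -28.338, σ = 6.521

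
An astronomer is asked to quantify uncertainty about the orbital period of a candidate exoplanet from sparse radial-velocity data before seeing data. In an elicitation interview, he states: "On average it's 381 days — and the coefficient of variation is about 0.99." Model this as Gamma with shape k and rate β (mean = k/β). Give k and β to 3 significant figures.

For Gamma(k, rate β): mean = k/β, variance = k/β², so CV = 1/√k.
CV = 0.99, hence k = 1/CV² = 1.02.
Then β = k/mean = 1.02/381 = 0.00268.

k ≈ 1.02, β ≈ 0.00268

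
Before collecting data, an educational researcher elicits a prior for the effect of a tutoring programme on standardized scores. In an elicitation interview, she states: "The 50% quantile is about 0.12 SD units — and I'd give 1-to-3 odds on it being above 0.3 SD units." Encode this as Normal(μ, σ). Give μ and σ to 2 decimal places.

For Normal(μ,σ), the p-quantile is μ + z_p·σ. Here z_{0.5} = 0, z_{0.75} = 0.6745.
So 0.12 = μ + 0σ and 0.3 = μ + 0.6745σ.
Subtracting: σ = (0.3 − 0.12)/(0.6745 − (0)) = 0.27.
Then μ = 0.12 − (0)·0.27 = 0.12.

μ = 0.12, σ = 0.27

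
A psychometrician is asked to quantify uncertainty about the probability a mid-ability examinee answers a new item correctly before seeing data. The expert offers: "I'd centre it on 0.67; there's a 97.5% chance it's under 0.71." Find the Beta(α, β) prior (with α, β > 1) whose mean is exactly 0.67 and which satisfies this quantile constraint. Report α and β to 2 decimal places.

With mean 0.67 fixed, write α = 0.67s, β = 0.33s where s = α+β.
Need P(θ < 0.71) = 0.975 under Beta(0.67s, 0.33s). Normal approximation: (q−m)/√(m(1−m)/s) ≈ z_{0.975} = 1.96, so s ≈ 0.67·0.33·(1.96)²/(0.71−0.67)² = 530.8.
At s = 530.8: P(θ<0.71) ≈ 0.977. Adjusting to match 0.975 gives s ≈ 513.05.
So α = 0.67·513.05 ≈ 343.74, β = 0.33·513.05 ≈ 169.31.

α ≈ 343.74, β ≈ 169.31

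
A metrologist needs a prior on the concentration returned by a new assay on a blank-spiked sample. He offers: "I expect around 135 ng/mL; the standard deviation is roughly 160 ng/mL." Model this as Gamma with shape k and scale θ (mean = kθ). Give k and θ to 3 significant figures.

k ≈ 0.712, θ ≈ 190

For Gamma(k, scale θ): mean = kθ, variance = kθ², so CV = 1/√k.
CV = SD/mean = 160/135 = 1.185, hence k = 1/CV² = 0.712.
Then θ = mean/k = 135/0.712 = 190.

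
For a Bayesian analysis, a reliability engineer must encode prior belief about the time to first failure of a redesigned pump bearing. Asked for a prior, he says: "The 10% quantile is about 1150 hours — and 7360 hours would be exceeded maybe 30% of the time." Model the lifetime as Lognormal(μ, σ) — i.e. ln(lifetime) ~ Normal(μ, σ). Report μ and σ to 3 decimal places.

μ ≈ 8.365, σ ≈ 1.028

If T ~ Lognormal(μ,σ) then ln T ~ Normal(μ,σ), so the p-quantile of ln T is μ + z_p·σ.
ln(1150) = 7.048 and ln(7360) = 8.904; z_{0.1} = -1.282, z_{0.7} = 0.5244.
σ = (8.904 − 7.048)/(0.5244 − (-1.282)) = 1.028.
μ = 7.048 − (-1.282)·1.028 = 8.365.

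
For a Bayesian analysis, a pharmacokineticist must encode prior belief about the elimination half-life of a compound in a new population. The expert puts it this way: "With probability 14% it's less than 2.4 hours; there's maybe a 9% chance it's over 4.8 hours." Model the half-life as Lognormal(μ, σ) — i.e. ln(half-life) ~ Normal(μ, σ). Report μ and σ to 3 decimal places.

μ ≈ 1.185, σ ≈ 0.286

If T ~ Lognormal(μ,σ) then ln T ~ Normal(μ,σ), so the p-quantile of ln T is μ + z_p·σ.
ln(2.4) = 0.8755 and ln(4.8) = 1.569; z_{0.14} = -1.08, z_{0.91} = 1.341.
σ = (1.569 − 0.8755)/(1.341 − (-1.08)) = 0.286.
μ = 0.8755 − (-1.08)·0.286 = 1.185.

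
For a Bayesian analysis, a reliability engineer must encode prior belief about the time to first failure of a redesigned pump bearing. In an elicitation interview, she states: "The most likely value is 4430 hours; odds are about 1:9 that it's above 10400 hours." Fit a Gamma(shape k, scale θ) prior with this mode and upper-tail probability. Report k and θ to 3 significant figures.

Gamma(k,θ) with k>1 has mode (k−1)θ, so θ = 4430/(k−1).
Need P(X < 10400) = 0.9 with θ tied to k this way. Start at k = 2, θ = 4430: P(X<10400) ≈ 0.680.
Too low — raise k to concentrate. Iterating converges to k ≈ 3.64.
Then θ = 4430/(3.64−1) ≈ 1680.

k ≈ 3.64, θ ≈ 1680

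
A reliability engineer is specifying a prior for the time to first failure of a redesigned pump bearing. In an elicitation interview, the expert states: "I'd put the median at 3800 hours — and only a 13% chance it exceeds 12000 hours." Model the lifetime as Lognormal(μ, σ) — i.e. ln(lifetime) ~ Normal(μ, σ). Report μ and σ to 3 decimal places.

μ ≈ 8.243, σ ≈ 1.021

If T ~ Lognormal(μ,σ) then ln T ~ Normal(μ,σ), so the p-quantile of ln T is μ + z_p·σ.
ln(3800) = 8.243 and ln(12000) = 9.393; z_{0.5} = 0, z_{0.87} = 1.126.
σ = (9.393 − 8.243)/(1.126 − (0)) = 1.021.
μ = 8.243 − (0)·1.021 = 8.243.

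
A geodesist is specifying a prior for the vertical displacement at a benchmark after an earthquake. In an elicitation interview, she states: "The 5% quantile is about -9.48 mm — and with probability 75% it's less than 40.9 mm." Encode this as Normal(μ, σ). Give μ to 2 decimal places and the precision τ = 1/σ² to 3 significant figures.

For Normal(μ,σ), the p-quantile is μ + z_p·σ. Here z_{0.05} = -1.645, z_{0.75} = 0.6745.
So -9.48 = μ − 1.645σ and 40.9 = μ + 0.6745σ.
Subtracting: σ = (40.9 − -9.48)/(0.6745 − (-1.645)) = 21.72.
Then μ = -9.48 − (-1.645)·21.72 = 26.25.
Precision τ = 1/σ² = 1/21.72² = 0.00212.

μ = 26.25, τ = 0.00212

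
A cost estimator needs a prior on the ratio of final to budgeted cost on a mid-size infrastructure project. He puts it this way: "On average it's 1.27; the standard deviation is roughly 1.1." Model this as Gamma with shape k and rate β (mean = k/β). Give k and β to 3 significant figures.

For Gamma(k, rate β): mean = k/β, variance = k/β², so CV = 1/√k.
CV = SD/mean = 1.1/1.27 = 0.8661, hence k = 1/CV² = 1.33.
Then β = k/mean = 1.33/1.27 = 1.05.

k ≈ 1.33, β ≈ 1.05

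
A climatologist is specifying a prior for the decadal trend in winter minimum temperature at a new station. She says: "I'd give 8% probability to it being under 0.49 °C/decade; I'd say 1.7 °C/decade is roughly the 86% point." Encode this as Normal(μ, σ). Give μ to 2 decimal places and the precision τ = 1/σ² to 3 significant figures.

μ = 1.17, τ = 4.22

The p-quantile of Normal(μ,σ) is μ + z_p·σ, with z_{0.08} = -1.405 and z_{0.86} = 1.08.
Eliminate σ: μ = (z₂·x₁ − z₁·x₂)/(z₂ − z₁) = (1.08·0.49 − (-1.405)·1.7)/2.485 = 1.17.
Then σ = (x₂ − x₁)/(z₂ − z₁) = (1.7 − 0.49)/2.485 = 0.49.
Precision τ = 1/σ² = 1/0.4868² = 4.22.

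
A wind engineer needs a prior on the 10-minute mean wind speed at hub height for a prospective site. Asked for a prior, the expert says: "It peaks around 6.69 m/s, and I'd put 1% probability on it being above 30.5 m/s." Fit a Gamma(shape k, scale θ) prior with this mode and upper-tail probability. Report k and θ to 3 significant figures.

Gamma(k,θ) with k>1 has mode (k−1)θ, so θ = 6.69/(k−1).
Need P(X < 30.5) = 0.99 with θ tied to k this way. Start at k = 2, θ = 6.69: P(X<30.5) ≈ 0.942.
Too low — raise k to concentrate. Iterating converges to k ≈ 2.75.
Then θ = 6.69/(2.75−1) ≈ 3.82.

k ≈ 2.75, θ ≈ 3.82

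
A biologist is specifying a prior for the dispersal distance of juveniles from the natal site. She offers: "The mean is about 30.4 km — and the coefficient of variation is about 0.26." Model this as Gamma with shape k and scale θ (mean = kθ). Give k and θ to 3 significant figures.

For Gamma(k, scale θ): mean = kθ, variance = kθ², so CV = 1/√k.
CV = 0.26, hence k = 1/CV² = 14.8.
Then θ = mean/k = 30.4/14.8 = 2.06.

k ≈ 14.8, θ ≈ 2.06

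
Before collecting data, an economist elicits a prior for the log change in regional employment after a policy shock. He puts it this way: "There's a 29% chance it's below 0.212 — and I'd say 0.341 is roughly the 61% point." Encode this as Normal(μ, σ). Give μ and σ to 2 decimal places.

The p-quantile of Normal(μ,σ) is μ + z_p·σ, with z_{0.29} = -0.5534 and z_{0.61} = 0.2793.
Eliminate σ: μ = (z₂·x₁ − z₁·x₂)/(z₂ − z₁) = (0.2793·0.212 − (-0.5534)·0.341)/0.8327 = 0.30.
Then σ = (x₂ − x₁)/(z₂ − z₁) = (0.341 − 0.212)/0.8327 = 0.15.

μ = 0.30, σ = 0.15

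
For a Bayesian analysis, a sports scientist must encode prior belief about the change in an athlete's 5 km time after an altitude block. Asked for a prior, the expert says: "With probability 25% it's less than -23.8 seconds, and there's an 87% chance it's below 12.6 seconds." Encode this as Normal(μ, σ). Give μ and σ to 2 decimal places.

μ = -10.17, σ = 20.21

For Normal(μ,σ), the p-quantile is μ + z_p·σ. Here z_{0.25} = -0.6745, z_{0.87} = 1.126.
So -23.8 = μ − 0.6745σ and 12.6 = μ + 1.126σ.
Subtracting: σ = (12.6 − -23.8)/(1.126 − (-0.6745)) = 20.21.
Then μ = -23.8 − (-0.6745)·20.21 = -10.17.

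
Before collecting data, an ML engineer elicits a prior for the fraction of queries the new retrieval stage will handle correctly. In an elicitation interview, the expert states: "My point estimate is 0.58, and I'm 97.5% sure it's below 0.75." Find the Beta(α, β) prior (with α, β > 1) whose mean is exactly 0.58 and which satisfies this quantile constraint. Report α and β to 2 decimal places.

With mean 0.58 fixed, write α = 0.58s, β = 0.42s where s = α+β.
Need P(θ < 0.75) = 0.975 under Beta(0.58s, 0.42s). Normal approximation: (q−m)/√(m(1−m)/s) ≈ z_{0.975} = 1.96, so s ≈ 0.58·0.42·(1.96)²/(0.75−0.58)² = 32.4.
At s = 32.4: P(θ<0.75) ≈ 0.981. Adjusting to match 0.975 gives s ≈ 28.98.
So α = 0.58·28.98 ≈ 16.81, β = 0.42·28.98 ≈ 12.17.

α ≈ 16.81, β ≈ 12.17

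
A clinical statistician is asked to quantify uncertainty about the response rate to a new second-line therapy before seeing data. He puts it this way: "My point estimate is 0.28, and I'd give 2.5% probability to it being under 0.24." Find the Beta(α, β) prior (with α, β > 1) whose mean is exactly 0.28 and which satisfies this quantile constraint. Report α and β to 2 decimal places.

With mean 0.28 fixed, write α = 0.28s, β = 0.72s where s = α+β.
Need P(θ < 0.24) = 0.025 under Beta(0.28s, 0.72s). Normal approximation: (q−m)/√(m(1−m)/s) ≈ z_{0.025} = -1.96, so s ≈ 0.28·0.72·(-1.96)²/(0.24−0.28)² = 484.0.
At s = 484.0: P(θ<0.24) ≈ 0.022. Adjusting to match 0.025 gives s ≈ 461.29.
So α = 0.28·461.29 ≈ 129.16, β = 0.72·461.29 ≈ 332.13.

α ≈ 129.16, β ≈ 332.13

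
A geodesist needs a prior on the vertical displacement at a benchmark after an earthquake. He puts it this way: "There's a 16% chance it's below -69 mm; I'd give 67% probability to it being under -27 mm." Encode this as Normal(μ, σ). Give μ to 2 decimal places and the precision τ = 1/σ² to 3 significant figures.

The p-quantile of Normal(μ,σ) is μ + z_p·σ, with z_{0.16} = -0.9945 and z_{0.67} = 0.4399.
Eliminate σ: μ = (z₂·x₁ − z₁·x₂)/(z₂ − z₁) = (0.4399·-69 − (-0.9945)·-27)/1.434 = -39.88.
Then σ = (x₂ − x₁)/(z₂ − z₁) = (-27 − -69)/1.434 = 29.28.
Precision τ = 1/σ² = 1/29.28² = 0.00117.

μ = -39.88, τ = 0.00117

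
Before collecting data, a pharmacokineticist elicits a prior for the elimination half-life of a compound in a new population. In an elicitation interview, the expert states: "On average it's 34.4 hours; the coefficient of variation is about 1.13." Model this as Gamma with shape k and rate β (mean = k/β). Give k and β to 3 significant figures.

k ≈ 0.783, β ≈ 0.0228

For Gamma(k, rate β): mean = k/β, variance = k/β², so CV = 1/√k.
CV = 1.13, hence k = 1/CV² = 0.783.
Then β = k/mean = 0.783/34.4 = 0.0228.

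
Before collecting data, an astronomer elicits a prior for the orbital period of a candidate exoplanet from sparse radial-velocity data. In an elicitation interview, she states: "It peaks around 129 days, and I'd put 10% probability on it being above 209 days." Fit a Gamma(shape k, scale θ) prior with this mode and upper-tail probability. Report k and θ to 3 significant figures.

k ≈ 9.08, θ ≈ 16

Gamma(k,θ) with k>1 has mode (k−1)θ, so θ = 129/(k−1).
Need P(X < 209) = 0.9 with θ tied to k this way. Start at k = 2, θ = 129: P(X<209) ≈ 0.482.
Too low — raise k to concentrate. Iterating converges to k ≈ 9.08.
Then θ = 129/(9.08−1) ≈ 16.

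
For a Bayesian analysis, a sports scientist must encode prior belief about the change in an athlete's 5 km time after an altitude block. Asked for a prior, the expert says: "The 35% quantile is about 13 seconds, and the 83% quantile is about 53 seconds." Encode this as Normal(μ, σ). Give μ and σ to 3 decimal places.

μ = 24.507, σ = 29.862

The p-quantile of Normal(μ,σ) is μ + z_p·σ, with z_{0.35} = -0.3853 and z_{0.83} = 0.9542.
Eliminate σ: μ = (z₂·x₁ − z₁·x₂)/(z₂ − z₁) = (0.9542·13 − (-0.3853)·53)/1.339 = 24.507.
Then σ = (x₂ − x₁)/(z₂ − z₁) = (53 − 13)/1.339 = 29.862.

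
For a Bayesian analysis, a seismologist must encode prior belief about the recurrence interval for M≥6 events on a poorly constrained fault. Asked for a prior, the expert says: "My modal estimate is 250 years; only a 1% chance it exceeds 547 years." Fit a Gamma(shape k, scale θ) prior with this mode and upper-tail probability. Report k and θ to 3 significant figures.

Gamma(k,θ) with k>1 has mode (k−1)θ, so θ = 250/(k−1).
Need P(X < 547) = 0.99 with θ tied to k this way. Start at k = 2, θ = 250: P(X<547) ≈ 0.642.
Too low — raise k to concentrate. Iterating converges to k ≈ 8.87.
Then θ = 250/(8.87−1) ≈ 31.8.

k ≈ 8.87, θ ≈ 31.8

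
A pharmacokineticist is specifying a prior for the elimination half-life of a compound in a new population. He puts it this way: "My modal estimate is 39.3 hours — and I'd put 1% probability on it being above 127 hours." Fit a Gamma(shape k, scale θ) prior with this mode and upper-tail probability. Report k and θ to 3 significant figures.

Gamma(k,θ) with k>1 has mode (k−1)θ, so θ = 39.3/(k−1).
Need P(X < 127) = 0.99 with θ tied to k this way. Start at k = 2, θ = 39.3: P(X<127) ≈ 0.833.
Too low — raise k to concentrate. Iterating converges to k ≈ 4.21.
Then θ = 39.3/(4.21−1) ≈ 12.2.

k ≈ 4.21, θ ≈ 12.2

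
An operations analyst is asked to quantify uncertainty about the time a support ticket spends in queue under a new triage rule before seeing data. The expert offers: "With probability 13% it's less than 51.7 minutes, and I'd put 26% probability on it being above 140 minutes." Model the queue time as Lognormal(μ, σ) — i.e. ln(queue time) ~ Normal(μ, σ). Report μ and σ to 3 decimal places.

μ ≈ 4.580, σ ≈ 0.563

If T ~ Lognormal(μ,σ) then ln T ~ Normal(μ,σ), so the p-quantile of ln T is μ + z_p·σ.
ln(51.7) = 3.945 and ln(140) = 4.942; z_{0.13} = -1.126, z_{0.74} = 0.6433.
σ = (4.942 − 3.945)/(0.6433 − (-1.126)) = 0.563.
μ = 3.945 − (-1.126)·0.563 = 4.580.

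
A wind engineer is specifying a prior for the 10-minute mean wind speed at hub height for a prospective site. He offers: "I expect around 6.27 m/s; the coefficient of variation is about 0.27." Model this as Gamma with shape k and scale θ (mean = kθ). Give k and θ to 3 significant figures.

For Gamma(k, scale θ): mean = kθ, variance = kθ², so CV = 1/√k.
CV = 0.27, hence k = 1/CV² = 13.7.
Then θ = mean/k = 6.27/13.7 = 0.457.

k ≈ 13.7, θ ≈ 0.457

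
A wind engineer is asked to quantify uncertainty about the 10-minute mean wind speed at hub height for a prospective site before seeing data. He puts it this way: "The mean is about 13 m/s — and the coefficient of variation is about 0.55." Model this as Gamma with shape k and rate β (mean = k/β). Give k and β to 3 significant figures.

For Gamma(k, rate β): mean = k/β, variance = k/β², so CV = 1/√k.
CV = 0.55, hence k = 1/CV² = 3.31.
Then β = k/mean = 3.31/13 = 0.254.

k ≈ 3.31, β ≈ 0.254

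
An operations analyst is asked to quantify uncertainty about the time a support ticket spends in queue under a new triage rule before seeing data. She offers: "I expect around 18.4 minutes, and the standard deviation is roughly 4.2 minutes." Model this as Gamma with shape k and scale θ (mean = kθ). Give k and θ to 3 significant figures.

k ≈ 19.2, θ ≈ 0.959

For Gamma(k, scale θ): mean = kθ, variance = kθ², so CV = 1/√k.
CV = SD/mean = 4.2/18.4 = 0.2283, hence k = 1/CV² = 19.2.
Then θ = mean/k = 18.4/19.2 = 0.959.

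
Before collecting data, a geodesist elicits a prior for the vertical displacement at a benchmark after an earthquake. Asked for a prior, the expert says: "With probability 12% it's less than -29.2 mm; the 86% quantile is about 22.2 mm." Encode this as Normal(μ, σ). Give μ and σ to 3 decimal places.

The p-quantile of Normal(μ,σ) is μ + z_p·σ, with z_{0.12} = -1.175 and z_{0.86} = 1.08.
Eliminate σ: μ = (z₂·x₁ − z₁·x₂)/(z₂ − z₁) = (1.08·-29.2 − (-1.175)·22.2)/2.255 = -2.421.
Then σ = (x₂ − x₁)/(z₂ − z₁) = (22.2 − -29.2)/2.255 = 22.791.

μ = -2.421, σ = 22.791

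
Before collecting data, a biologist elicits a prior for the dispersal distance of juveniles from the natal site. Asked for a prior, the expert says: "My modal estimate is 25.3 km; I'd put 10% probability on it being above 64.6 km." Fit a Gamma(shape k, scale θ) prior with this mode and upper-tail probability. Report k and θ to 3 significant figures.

Gamma(k,θ) with k>1 has mode (k−1)θ, so θ = 25.3/(k−1).
Need P(X < 64.6) = 0.9 with θ tied to k this way. Start at k = 2, θ = 25.3: P(X<64.6) ≈ 0.723.
Too low — raise k to concentrate. Iterating converges to k ≈ 3.18.
Then θ = 25.3/(3.18−1) ≈ 11.6.

k ≈ 3.18, θ ≈ 11.6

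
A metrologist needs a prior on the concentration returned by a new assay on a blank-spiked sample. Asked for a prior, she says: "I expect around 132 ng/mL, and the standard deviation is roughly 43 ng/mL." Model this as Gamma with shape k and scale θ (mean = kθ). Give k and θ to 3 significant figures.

k ≈ 9.42, θ ≈ 14

For Gamma(k, scale θ): mean = kθ, variance = kθ², so CV = 1/√k.
CV = SD/mean = 43/132 = 0.3258, hence k = 1/CV² = 9.42.
Then θ = mean/k = 132/9.42 = 14.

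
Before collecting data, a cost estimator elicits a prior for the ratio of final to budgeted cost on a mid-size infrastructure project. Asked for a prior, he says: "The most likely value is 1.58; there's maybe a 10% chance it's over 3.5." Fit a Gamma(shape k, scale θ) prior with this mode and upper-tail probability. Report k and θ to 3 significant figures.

k ≈ 4.04, θ ≈ 0.52

Gamma(k,θ) with k>1 has mode (k−1)θ, so θ = 1.58/(k−1).
Need P(X < 3.5) = 0.9 with θ tied to k this way. Start at k = 2, θ = 1.58: P(X<3.5) ≈ 0.649.
Too low — raise k to concentrate. Iterating converges to k ≈ 4.04.
Then θ = 1.58/(4.04−1) ≈ 0.52.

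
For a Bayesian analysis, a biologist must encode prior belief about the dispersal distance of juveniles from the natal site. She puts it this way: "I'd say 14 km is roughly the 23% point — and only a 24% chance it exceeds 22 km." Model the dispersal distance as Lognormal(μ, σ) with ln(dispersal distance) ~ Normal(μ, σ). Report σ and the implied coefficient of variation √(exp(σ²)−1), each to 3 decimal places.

If T ~ Lognormal(μ,σ) then ln T ~ Normal(μ,σ), so the p-quantile of ln T is μ + z_p·σ.
ln(14) = 2.639 and ln(22) = 3.091; z_{0.23} = -0.7388, z_{0.76} = 0.7063.
σ = (3.091 − 2.639)/(0.7063 − (-0.7388)) = 0.313.
μ = 2.639 − (-0.7388)·0.313 = 2.870.
CV = √(exp(σ²)−1) = √(exp(0.0978)−1) = 0.321.

σ ≈ 0.313, CV ≈ 0.321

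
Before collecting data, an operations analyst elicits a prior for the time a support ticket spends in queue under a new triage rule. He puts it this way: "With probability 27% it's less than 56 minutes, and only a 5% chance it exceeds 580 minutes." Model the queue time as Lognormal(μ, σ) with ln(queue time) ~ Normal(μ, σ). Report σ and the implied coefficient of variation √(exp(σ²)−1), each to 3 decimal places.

σ ≈ 1.035, CV ≈ 1.386

If T ~ Lognormal(μ,σ) then ln T ~ Normal(μ,σ), so the p-quantile of ln T is μ + z_p·σ.
ln(56) = 4.025 and ln(580) = 6.363; z_{0.27} = -0.6128, z_{0.95} = 1.645.
σ = (6.363 − 4.025)/(1.645 − (-0.6128)) = 1.035.
μ = 4.025 − (-0.6128)·1.035 = 4.660.
CV = √(exp(σ²)−1) = √(exp(1.0721)−1) = 1.386.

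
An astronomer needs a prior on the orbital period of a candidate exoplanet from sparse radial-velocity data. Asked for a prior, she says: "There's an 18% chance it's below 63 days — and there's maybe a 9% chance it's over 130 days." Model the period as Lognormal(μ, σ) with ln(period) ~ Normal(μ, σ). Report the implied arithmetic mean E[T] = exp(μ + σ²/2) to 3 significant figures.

E[T] ≈ 89 days

If T ~ Lognormal(μ,σ) then ln T ~ Normal(μ,σ), so the p-quantile of ln T is μ + z_p·σ.
ln(63) = 4.143 and ln(130) = 4.868; z_{0.18} = -0.9154, z_{0.91} = 1.341.
σ = (4.868 − 4.143)/(1.341 − (-0.9154)) = 0.321.
μ = 4.143 − (-0.9154)·0.321 = 4.437.
E[T] = exp(μ + σ²/2) = exp(4.437 + 0.0515) = 89 days.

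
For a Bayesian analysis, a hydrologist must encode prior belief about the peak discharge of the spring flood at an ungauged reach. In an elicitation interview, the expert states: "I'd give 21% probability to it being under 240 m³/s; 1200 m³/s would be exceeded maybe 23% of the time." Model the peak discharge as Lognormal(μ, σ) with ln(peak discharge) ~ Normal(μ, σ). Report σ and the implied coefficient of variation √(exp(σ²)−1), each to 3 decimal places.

σ ≈ 1.042, CV ≈ 1.400

If T ~ Lognormal(μ,σ) then ln T ~ Normal(μ,σ), so the p-quantile of ln T is μ + z_p·σ.
ln(240) = 5.481 and ln(1200) = 7.09; z_{0.21} = -0.8064, z_{0.77} = 0.7388.
σ = (7.09 − 5.481)/(0.7388 − (-0.8064)) = 1.042.
μ = 5.481 − (-0.8064)·1.042 = 6.321.
CV = √(exp(σ²)−1) = √(exp(1.0848)−1) = 1.400.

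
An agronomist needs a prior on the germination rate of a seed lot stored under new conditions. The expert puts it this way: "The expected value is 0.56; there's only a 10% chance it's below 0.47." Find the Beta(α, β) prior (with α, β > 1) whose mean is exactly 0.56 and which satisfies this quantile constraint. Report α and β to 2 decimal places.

With mean 0.56 fixed, write α = 0.56s, β = 0.44s where s = α+β.
Need P(θ < 0.47) = 0.1 under Beta(0.56s, 0.44s). Normal approximation: (q−m)/√(m(1−m)/s) ≈ z_{0.1} = -1.28, so s ≈ 0.56·0.44·(-1.28)²/(0.47−0.56)² = 50.0.
At s = 50.0: P(θ<0.47) ≈ 0.101. Adjusting to match 0.1 gives s ≈ 50.20.
So α = 0.56·50.20 ≈ 28.11, β = 0.44·50.20 ≈ 22.09.

α ≈ 28.11, β ≈ 22.09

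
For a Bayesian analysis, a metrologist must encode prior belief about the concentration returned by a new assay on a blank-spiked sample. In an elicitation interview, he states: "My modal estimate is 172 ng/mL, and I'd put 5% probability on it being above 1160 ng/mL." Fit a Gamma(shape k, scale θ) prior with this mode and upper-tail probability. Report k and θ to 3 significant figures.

Gamma(k,θ) with k>1 has mode (k−1)θ, so θ = 172/(k−1).
Need P(X < 1160) = 0.95 with θ tied to k this way. Start at k = 2, θ = 172: P(X<1160) ≈ 0.991.
Too high — lower k to spread out. Iterating converges to k ≈ 1.61.
Then θ = 172/(1.61−1) ≈ 284.

k ≈ 1.61, θ ≈ 284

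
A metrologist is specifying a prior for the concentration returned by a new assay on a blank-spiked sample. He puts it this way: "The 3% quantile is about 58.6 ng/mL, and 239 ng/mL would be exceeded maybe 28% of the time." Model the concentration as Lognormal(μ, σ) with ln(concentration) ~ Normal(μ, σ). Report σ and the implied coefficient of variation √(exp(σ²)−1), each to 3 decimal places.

If T ~ Lognormal(μ,σ) then ln T ~ Normal(μ,σ), so the p-quantile of ln T is μ + z_p·σ.
ln(58.6) = 4.071 and ln(239) = 5.476; z_{0.03} = -1.881, z_{0.72} = 0.5828.
σ = (5.476 − 4.071)/(0.5828 − (-1.881)) = 0.571.
μ = 4.071 − (-1.881)·0.571 = 5.144.
CV = √(exp(σ²)−1) = √(exp(0.3256)−1) = 0.620.

σ ≈ 0.571, CV ≈ 0.620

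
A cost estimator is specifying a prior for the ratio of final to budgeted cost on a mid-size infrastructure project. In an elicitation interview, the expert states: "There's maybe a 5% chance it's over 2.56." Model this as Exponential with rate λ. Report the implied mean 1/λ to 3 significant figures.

mean ≈ 0.855

P(T > 2.56) = e^(−λ·2.56) = 0.05, so λ = −ln(0.05)/2.56 = 1.17.
Mean = 1/λ = 0.855.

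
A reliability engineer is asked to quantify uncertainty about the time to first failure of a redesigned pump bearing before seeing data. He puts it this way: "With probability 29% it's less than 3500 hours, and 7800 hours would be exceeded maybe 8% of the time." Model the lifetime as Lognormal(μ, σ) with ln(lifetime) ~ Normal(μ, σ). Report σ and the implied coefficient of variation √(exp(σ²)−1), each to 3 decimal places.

If T ~ Lognormal(μ,σ) then ln T ~ Normal(μ,σ), so the p-quantile of ln T is μ + z_p·σ.
ln(3500) = 8.161 and ln(7800) = 8.962; z_{0.29} = -0.5534, z_{0.92} = 1.405.
σ = (8.962 − 8.161)/(1.405 − (-0.5534)) = 0.409.
μ = 8.161 − (-0.5534)·0.409 = 8.387.
CV = √(exp(σ²)−1) = √(exp(0.1674)−1) = 0.427.

σ ≈ 0.409, CV ≈ 0.427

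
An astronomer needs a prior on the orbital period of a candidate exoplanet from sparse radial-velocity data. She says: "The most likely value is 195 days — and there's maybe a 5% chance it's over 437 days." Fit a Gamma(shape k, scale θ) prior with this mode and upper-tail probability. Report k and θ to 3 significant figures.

k ≈ 5.22, θ ≈ 46.2

Gamma(k,θ) with k>1 has mode (k−1)θ, so θ = 195/(k−1).
Need P(X < 437) = 0.95 with θ tied to k this way. Start at k = 2, θ = 195: P(X<437) ≈ 0.655.
Too low — raise k to concentrate. Iterating converges to k ≈ 5.22.
Then θ = 195/(5.22−1) ≈ 46.2.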